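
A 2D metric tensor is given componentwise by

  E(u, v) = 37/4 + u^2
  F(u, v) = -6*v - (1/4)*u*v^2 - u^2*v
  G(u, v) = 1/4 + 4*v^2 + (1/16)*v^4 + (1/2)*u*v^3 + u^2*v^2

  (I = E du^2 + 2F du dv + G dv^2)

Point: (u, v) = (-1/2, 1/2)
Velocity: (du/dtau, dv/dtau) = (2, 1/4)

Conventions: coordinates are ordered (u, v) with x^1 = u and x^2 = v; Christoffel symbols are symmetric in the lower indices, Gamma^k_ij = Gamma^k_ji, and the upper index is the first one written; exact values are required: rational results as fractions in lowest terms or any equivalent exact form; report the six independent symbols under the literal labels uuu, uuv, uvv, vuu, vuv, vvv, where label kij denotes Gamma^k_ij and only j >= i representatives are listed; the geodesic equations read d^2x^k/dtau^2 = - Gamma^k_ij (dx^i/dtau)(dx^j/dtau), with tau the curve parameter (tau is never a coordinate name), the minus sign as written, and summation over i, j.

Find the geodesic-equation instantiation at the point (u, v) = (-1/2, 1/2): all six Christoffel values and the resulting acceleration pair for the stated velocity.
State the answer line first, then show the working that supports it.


Answer: Gamma_uuu = 728/2701, Gamma_uuv = -297/2701, Gamma_uvv = -11621/21608, Gamma_vuu = 2672/2701, Gamma_vuv = -912/2701, Gamma_vvv = 805/2701; accelerations (d^2u/dtau^2, d^2v/dtau^2) = (-323099/345728, -157221/43216)

E = 19/2, F = -99/32, G = 329/256 at the point
E_u = -1, E_v = 0, F_u = 7/16, F_v = -49/8, G_u = -3/16, G_v = 131/32
EG - F^2 = 2701/1024;  g^inv = (1024/2701) * [[329/256, 99/32], [99/32, 19/2]]
first-kind symbols [ij,l] = (1/2)(d_i g_jl + d_j g_il - d_l g_ij): [uu,u] = E_u/2 = -1/2, [uu,v] = F_u - E_v/2 = 7/16, [uv,u] = E_v/2 = 0, [uv,v] = G_u/2 = -3/32, [vv,u] = F_v - G_u/2 = -193/32, [vv,v] = G_v/2 = 131/64
Gamma^u_ij = (G*[ij,u] - F*[ij,v])/(EG - F^2), Gamma^v_ij = (E*[ij,v] - F*[ij,u])/(EG - F^2)
Gamma_uuu = 728/2701, Gamma_uuv = -297/2701, Gamma_uvv = -11621/21608, Gamma_vuu = 2672/2701, Gamma_vuv = -912/2701, Gamma_vvv = 805/2701
d^2u/dtau^2 = -(Gamma_uuu*(2)^2 + 2*Gamma_uuv*(2)*(1/4) + Gamma_uvv*(1/4)^2) = -323099/345728
d^2v/dtau^2 = -(Gamma_vuu*(2)^2 + 2*Gamma_vuv*(2)*(1/4) + Gamma_vvv*(1/4)^2) = -157221/43216


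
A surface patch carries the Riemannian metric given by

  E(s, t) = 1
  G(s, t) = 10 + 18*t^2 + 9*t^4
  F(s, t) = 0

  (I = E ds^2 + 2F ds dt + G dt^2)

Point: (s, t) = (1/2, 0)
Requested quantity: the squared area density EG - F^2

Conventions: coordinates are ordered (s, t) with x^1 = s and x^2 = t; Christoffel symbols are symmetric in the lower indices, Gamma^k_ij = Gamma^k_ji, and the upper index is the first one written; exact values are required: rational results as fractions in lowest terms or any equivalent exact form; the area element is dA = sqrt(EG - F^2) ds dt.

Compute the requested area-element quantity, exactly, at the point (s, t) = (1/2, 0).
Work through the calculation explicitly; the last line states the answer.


E = 1, F = 0, G = 10; EG - F^2 = 10

Answer: EG - F^2 = 10


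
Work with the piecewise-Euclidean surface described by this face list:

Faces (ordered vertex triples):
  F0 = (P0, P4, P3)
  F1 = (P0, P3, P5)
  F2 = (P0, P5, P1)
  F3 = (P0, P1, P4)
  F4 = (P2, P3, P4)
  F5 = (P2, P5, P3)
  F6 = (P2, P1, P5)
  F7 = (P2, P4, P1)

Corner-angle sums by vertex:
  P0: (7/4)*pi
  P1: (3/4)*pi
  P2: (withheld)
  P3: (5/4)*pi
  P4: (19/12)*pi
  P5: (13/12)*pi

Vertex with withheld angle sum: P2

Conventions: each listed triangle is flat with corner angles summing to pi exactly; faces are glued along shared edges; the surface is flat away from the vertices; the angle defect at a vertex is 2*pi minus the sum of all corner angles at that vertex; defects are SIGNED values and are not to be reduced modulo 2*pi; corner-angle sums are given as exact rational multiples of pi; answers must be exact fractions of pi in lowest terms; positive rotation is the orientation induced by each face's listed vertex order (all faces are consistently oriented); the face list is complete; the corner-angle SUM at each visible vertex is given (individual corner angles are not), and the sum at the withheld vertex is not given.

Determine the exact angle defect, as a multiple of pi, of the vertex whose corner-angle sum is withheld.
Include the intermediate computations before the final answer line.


V = 6, E = 12, F = 8; chi = V - E + F = 2
Gauss-Bonnet: total defect = 2*pi*chi = 4*pi; visible defects sum to (43/12)*pi

Answer: defect(P2) = (5/12)*pi


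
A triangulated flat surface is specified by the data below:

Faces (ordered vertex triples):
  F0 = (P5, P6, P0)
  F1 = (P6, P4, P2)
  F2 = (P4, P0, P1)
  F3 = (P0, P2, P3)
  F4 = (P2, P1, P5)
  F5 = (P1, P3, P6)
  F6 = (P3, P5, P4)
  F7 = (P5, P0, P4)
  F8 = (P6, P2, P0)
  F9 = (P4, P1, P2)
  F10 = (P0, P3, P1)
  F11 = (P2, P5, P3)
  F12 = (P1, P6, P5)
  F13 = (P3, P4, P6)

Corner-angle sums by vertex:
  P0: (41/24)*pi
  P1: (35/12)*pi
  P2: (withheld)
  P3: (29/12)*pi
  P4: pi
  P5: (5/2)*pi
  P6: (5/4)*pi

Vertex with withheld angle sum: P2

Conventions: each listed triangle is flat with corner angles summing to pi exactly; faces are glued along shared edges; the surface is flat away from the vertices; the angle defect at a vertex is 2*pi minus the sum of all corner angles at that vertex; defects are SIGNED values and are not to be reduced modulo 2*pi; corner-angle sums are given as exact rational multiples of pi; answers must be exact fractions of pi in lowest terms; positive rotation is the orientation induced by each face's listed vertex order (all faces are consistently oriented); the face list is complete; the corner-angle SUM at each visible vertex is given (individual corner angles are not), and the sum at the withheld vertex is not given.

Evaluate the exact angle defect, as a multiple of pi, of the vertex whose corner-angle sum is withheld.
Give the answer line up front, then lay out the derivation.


Answer: defect(P2) = (-5/24)*pi

V = 7, E = 21, F = 14; chi = V - E + F = 0
Gauss-Bonnet: total defect = 2*pi*chi = 0; visible defects sum to (5/24)*pi


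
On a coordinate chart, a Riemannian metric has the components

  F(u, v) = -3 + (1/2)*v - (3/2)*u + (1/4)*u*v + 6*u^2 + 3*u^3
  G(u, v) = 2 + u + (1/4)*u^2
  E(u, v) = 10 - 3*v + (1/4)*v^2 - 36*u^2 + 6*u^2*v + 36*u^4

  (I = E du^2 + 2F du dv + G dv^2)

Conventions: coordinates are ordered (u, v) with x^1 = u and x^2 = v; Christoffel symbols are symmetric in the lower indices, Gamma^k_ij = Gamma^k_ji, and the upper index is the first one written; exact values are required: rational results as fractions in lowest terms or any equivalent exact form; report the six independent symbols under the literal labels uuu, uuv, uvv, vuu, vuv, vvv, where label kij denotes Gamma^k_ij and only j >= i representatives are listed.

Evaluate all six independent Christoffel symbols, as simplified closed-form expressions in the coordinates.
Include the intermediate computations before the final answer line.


E = 10 - 3*v + (1/4)*v^2 - 36*u^2 + 6*u^2*v + 36*u^4; F = -3 + (1/2)*v - (3/2)*u + (1/4)*u*v + 6*u^2 + 3*u^3; G = 2 + u + (1/4)*u^2
Gamma^k_ij = (1/2) g^{kl} (d_i g_jl + d_j g_il - d_l g_ij), with g^inv = (1/(EG-F^2)) [[G, -F], [-F, E]]
first partials: E_u = -72*u + 12*u*v + 144*u^3, E_v = -3 + (1/2)*v + 6*u^2, F_u = -3/2 + (1/4)*v + 12*u + 9*u^2, F_v = 1/2 + (1/4)*u, G_u = 1 + (1/2)*u, G_v = 0
D = EG - F^2 = 11 - 3*v + u + (1/4)*v^2 - (143/4)*u^2 + 6*u^2*v + 36*u^4
expanded: Gamma^u_uu = (G E_u - 2F F_u + F E_v)/(2D), Gamma^u_uv = (G E_v - F G_u)/(2D), Gamma^u_vv = (2G F_v - G G_u - F G_v)/(2D), Gamma^v_uu = (2E F_u - E E_v - F E_u)/(2D), Gamma^v_uv = (E G_u - F E_v)/(2D), Gamma^v_vv = (E G_v - 2F F_v + F G_u)/(2D); substitute and cancel common factors

Answer: Gamma_uuu = (288*u^3 + 24*u*v - 144*u)/(144*u^4 + 24*u^2*v - 143*u^2 + 4*u + v^2 - 12*v + 44), Gamma_uuv = (12*u^2 + v - 6)/(144*u^4 + 24*u^2*v - 143*u^2 + 4*u + v^2 - 12*v + 44), Gamma_uvv = 0, Gamma_vuu = (24*u^2 + 48*u)/(144*u^4 + 24*u^2*v - 143*u^2 + 4*u + v^2 - 12*v + 44), Gamma_vuv = (u + 2)/(144*u^4 + 24*u^2*v - 143*u^2 + 4*u + v^2 - 12*v + 44), Gamma_vvv = 0


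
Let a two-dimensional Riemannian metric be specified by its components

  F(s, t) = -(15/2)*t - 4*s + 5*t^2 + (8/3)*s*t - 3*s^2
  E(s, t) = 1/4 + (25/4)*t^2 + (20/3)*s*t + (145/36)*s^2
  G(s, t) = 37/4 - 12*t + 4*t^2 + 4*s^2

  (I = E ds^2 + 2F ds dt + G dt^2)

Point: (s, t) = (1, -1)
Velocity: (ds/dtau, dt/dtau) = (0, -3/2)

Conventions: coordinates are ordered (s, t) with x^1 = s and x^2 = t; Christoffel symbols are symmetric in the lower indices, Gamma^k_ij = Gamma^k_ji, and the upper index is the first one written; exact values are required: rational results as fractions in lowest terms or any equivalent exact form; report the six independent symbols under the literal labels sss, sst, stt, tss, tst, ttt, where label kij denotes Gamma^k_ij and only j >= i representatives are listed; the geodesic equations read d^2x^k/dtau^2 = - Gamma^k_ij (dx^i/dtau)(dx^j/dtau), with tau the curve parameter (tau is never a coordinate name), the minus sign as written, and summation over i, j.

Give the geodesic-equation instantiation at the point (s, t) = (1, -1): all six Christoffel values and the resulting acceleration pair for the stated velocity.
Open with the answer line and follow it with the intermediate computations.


Answer: Gamma_sss = 6903/15107, Gamma_sst = -13917/15107, Gamma_stt = -75246/15107, Gamma_tss = -17113/45321, Gamma_tst = 3414/15107, Gamma_ttt = 2124/15107; accelerations (d^2s/dtau^2, d^2t/dtau^2) = (338607/30214, -4779/15107)

E = 139/36, F = 17/6, G = 117/4 at the point
E_s = 25/18, E_t = -35/6, F_s = -38/3, F_t = -89/6, G_s = 8, G_t = -20
EG - F^2 = 15107/144;  g^inv = (144/15107) * [[117/4, -17/6], [-17/6, 139/36]]
first-kind symbols [ij,l] = (1/2)(d_i g_jl + d_j g_il - d_l g_ij): [ss,s] = E_s/2 = 25/36, [ss,t] = F_s - E_t/2 = -39/4, [st,s] = E_t/2 = -35/12, [st,t] = G_s/2 = 4, [tt,s] = F_t - G_s/2 = -113/6, [tt,t] = G_t/2 = -10
Gamma^s_ij = (G*[ij,s] - F*[ij,t])/(EG - F^2), Gamma^t_ij = (E*[ij,t] - F*[ij,s])/(EG - F^2)
Gamma_sss = 6903/15107, Gamma_sst = -13917/15107, Gamma_stt = -75246/15107, Gamma_tss = -17113/45321, Gamma_tst = 3414/15107, Gamma_ttt = 2124/15107
d^2s/dtau^2 = -(Gamma_sss*(0)^2 + 2*Gamma_sst*(0)*(-3/2) + Gamma_stt*(-3/2)^2) = 338607/30214
d^2t/dtau^2 = -(Gamma_tss*(0)^2 + 2*Gamma_tst*(0)*(-3/2) + Gamma_ttt*(-3/2)^2) = -4779/15107


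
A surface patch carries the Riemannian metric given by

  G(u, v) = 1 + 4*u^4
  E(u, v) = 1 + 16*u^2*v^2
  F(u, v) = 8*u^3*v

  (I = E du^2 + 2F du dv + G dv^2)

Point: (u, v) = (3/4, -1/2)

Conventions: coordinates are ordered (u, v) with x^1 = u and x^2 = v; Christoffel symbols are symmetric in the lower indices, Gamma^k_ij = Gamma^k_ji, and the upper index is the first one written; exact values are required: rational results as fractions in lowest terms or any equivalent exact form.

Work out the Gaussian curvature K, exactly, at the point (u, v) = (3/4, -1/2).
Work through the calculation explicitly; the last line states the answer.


E = 13/4, F = -27/16, G = 145/64, EG - F^2 = 289/64 at the point
E_u = 6, E_v = -9, F_u = -27/4, F_v = 27/8, G_u = 27/4, G_v = 0
E_vv = 18, F_uv = 27/2, G_uu = 27
Brioschi: K = (det M1 - det M2) / (EG - F^2)^2 with the standard first/second-derivative matrices M1, M2.
M1 = [[-E_vv/2 + F_uv - G_uu/2, E_u/2, F_u - E_v/2], [F_v - G_u/2, E, F], [G_v/2, F, G]] = [[-9, 3, -9/4], [0, 13/4, -27/16], [0, -27/16, 145/64]]; det M1 = -2601/64
M2 = [[0, E_v/2, G_u/2], [E_v/2, E, F], [G_u/2, F, G]] = [[0, -9/2, 27/8], [-9/2, 13/4, -27/16], [27/8, -27/16, 145/64]]; det M2 = -2025/64
det M1 - det M2 = -9; K = -9 / (289/64)^2 = -36864/83521

Answer: K = -36864/83521


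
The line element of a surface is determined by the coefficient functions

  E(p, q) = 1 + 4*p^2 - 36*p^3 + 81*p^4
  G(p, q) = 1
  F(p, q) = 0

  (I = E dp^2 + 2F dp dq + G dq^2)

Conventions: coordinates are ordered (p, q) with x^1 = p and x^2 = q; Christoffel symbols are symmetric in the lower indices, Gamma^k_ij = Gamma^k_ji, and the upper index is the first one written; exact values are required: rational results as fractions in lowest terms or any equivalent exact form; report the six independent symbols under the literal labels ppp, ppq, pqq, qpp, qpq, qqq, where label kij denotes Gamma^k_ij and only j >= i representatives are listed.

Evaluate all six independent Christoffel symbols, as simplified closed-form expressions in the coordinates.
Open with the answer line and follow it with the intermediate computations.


Answer: Gamma_ppp = (162*p^3 - 54*p^2 + 4*p)/(81*p^4 - 36*p^3 + 4*p^2 + 1), Gamma_ppq = 0, Gamma_pqq = 0, Gamma_qpp = 0, Gamma_qpq = 0, Gamma_qqq = 0

E = 1 + 4*p^2 - 36*p^3 + 81*p^4; F = 0; G = 1
Gamma^k_ij = (1/2) g^{kl} (d_i g_jl + d_j g_il - d_l g_ij), with g^inv = (1/(EG-F^2)) [[G, -F], [-F, E]]
first partials: E_p = 8*p - 108*p^2 + 324*p^3, E_q = 0, F_p = 0, F_q = 0, G_p = 0, G_q = 0
D = EG - F^2 = 1 + 4*p^2 - 36*p^3 + 81*p^4
expanded: Gamma^p_pp = (G E_p - 2F F_p + F E_q)/(2D), Gamma^p_pq = (G E_q - F G_p)/(2D), Gamma^p_qq = (2G F_q - G G_p - F G_q)/(2D), Gamma^q_pp = (2E F_p - E E_q - F E_p)/(2D), Gamma^q_pq = (E G_p - F E_q)/(2D), Gamma^q_qq = (E G_q - 2F F_q + F G_p)/(2D); substitute and cancel common factors


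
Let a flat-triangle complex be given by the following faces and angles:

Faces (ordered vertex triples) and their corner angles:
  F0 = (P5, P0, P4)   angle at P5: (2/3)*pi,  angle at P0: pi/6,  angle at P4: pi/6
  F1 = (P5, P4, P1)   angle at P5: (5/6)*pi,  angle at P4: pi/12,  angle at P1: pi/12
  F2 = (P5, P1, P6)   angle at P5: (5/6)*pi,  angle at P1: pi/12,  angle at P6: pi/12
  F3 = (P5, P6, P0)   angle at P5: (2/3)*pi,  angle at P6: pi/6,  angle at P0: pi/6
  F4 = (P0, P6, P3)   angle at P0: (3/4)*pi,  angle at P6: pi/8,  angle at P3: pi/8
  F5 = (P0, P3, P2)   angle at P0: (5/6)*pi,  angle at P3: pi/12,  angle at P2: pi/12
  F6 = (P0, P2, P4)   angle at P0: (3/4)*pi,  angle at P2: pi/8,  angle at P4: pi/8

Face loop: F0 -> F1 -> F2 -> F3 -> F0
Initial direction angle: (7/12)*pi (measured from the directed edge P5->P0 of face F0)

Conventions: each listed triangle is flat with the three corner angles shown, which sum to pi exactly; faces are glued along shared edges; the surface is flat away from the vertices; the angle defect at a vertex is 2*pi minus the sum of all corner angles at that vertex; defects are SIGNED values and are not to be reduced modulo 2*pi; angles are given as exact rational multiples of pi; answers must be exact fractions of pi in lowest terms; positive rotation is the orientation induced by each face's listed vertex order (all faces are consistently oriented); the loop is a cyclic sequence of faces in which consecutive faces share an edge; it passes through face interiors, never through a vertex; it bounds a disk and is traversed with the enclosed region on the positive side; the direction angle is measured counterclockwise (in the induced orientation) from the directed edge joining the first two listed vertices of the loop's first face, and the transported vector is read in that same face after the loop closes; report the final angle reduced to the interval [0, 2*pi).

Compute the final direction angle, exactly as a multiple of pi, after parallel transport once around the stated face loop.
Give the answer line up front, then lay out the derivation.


Answer: final direction angle = (19/12)*pi

enclosed vertex P5: corner angles sum to 3*pi, defect = 2*pi - 3*pi = -pi
the final direction is the initial angle plus the enclosed defects, taken mod 2*pi in the induced orientation
final angle = (7/12)*pi - pi = (19/12)*pi (mod 2*pi)


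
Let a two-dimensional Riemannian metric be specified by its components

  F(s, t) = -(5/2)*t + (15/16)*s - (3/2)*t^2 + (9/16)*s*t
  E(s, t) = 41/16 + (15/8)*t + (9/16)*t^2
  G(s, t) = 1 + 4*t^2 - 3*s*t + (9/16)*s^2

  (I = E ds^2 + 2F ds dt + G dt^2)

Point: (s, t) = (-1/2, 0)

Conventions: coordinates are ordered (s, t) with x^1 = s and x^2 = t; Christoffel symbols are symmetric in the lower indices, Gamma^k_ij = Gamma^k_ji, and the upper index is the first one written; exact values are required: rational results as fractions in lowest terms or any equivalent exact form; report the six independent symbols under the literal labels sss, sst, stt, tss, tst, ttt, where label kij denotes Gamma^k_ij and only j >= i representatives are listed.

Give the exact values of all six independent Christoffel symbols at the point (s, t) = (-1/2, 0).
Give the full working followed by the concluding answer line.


E = 41/16, F = -15/32, G = 73/64 at the point
E_s = 0, E_t = 15/8, F_s = 15/16, F_t = -89/32, G_s = -9/16, G_t = 3/2
EG - F^2 = 173/64;  g^inv = (64/173) * [[73/64, 15/32], [15/32, 41/16]]
first-kind symbols [ij,l] = (1/2)(d_i g_jl + d_j g_il - d_l g_ij): [ss,s] = E_s/2 = 0, [ss,t] = F_s - E_t/2 = 0, [st,s] = E_t/2 = 15/16, [st,t] = G_s/2 = -9/32, [tt,s] = F_t - G_s/2 = -5/2, [tt,t] = G_t/2 = 3/4
Gamma^s_ij = (G*[ij,s] - F*[ij,t])/(EG - F^2), Gamma^t_ij = (E*[ij,t] - F*[ij,s])/(EG - F^2)

Answer: Gamma_sss = 0, Gamma_sst = 60/173, Gamma_stt = -160/173, Gamma_tss = 0, Gamma_tst = -18/173, Gamma_ttt = 48/173


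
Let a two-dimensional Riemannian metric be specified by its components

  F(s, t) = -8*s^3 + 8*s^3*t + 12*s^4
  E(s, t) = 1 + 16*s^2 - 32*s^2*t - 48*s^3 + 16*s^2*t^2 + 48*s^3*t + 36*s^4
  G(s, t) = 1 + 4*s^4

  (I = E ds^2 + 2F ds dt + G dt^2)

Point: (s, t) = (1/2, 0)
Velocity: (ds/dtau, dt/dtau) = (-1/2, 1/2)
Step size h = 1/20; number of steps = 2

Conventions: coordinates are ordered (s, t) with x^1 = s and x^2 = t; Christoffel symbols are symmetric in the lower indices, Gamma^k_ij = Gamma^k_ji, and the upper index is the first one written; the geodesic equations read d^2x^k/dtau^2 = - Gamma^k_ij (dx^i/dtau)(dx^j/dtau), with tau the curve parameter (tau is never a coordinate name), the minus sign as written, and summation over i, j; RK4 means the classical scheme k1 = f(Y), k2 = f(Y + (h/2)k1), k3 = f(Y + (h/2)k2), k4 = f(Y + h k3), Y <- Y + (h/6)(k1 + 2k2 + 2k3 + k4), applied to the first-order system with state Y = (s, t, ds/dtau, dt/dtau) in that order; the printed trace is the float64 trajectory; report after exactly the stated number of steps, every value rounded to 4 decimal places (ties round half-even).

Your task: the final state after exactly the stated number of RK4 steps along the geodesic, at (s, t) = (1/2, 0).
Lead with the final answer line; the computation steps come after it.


Answer: s = 0.4491, t = 0.0508, ds/dtau = -0.5177, dt/dtau = 0.5160

f(Y) = (ds/dtau, dt/dtau, -Gamma^s_ij Y'^i Y'^j, -Gamma^t_ij Y'^i Y'^j) with the Gammas evaluated at the stage position; h = 0.050000; intermediate values shown to 6 dp
step 0: s = 0.5000, t = 0.0000, ds/dtau = -0.5000, dt/dtau = 0.5000
step 1:
  k1: at (s, t) = (0.500000, 0.000000), (ds/dtau, dt/dtau) = (-0.500000, 0.500000); Gamma_sss = -0.666667, Gamma_sst = -0.666667, Gamma_stt = 0.000000, Gamma_tss = 0.666667, Gamma_tst = 0.666667, Gamma_ttt = 0.000000; k1 = (-0.500000, 0.500000, -0.166667, 0.166667)
  k2: at (s, t) = (0.487500, 0.012500), (ds/dtau, dt/dtau) = (-0.504167, 0.504167); Gamma_sss = -0.643399, Gamma_sst = -0.660331, Gamma_stt = 0.000000, Gamma_tss = 0.612014, Gamma_tst = 0.628120, Gamma_ttt = 0.000000; k2 = (-0.504167, 0.504167, -0.172149, 0.163752)
  k3: at (s, t) = (0.487396, 0.012604), (ds/dtau, dt/dtau) = (-0.504304, 0.504094); Gamma_sss = -0.643197, Gamma_sst = -0.660272, Gamma_stt = 0.000000, Gamma_tss = 0.611566, Gamma_tst = 0.627801, Gamma_ttt = 0.000000; k3 = (-0.504304, 0.504094, -0.172124, 0.163660)
  k4: at (s, t) = (0.474785, 0.025205), (ds/dtau, dt/dtau) = (-0.508606, 0.508183); Gamma_sss = -0.617674, Gamma_sst = -0.652333, Gamma_stt = 0.000000, Gamma_tss = 0.558344, Gamma_tst = 0.589673, Gamma_ttt = 0.000000; k4 = (-0.508606, 0.508183, -0.177430, 0.160387)
  Y <- Y + (h/6)(k1 + 2k2 + 2k3 + k4): s = 0.4748, t = 0.0252, ds/dtau = -0.5086, dt/dtau = 0.5082
step 2:
  k1: at (s, t) = (0.474787, 0.025206), (ds/dtau, dt/dtau) = (-0.508605, 0.508182); Gamma_sss = -0.617678, Gamma_sst = -0.652329, Gamma_stt = 0.000000, Gamma_tss = 0.558360, Gamma_tst = 0.589683, Gamma_ttt = 0.000000; k1 = (-0.508605, 0.508182, -0.177427, 0.160388)
  k2: at (s, t) = (0.462072, 0.037910), (ds/dtau, dt/dtau) = (-0.513041, 0.512192); Gamma_sss = -0.590011, Gamma_sst = -0.642798, Gamma_stt = 0.000000, Gamma_tss = 0.506777, Gamma_tst = 0.552118, Gamma_ttt = 0.000000; k2 = (-0.513041, 0.512192, -0.182526, 0.156777)
  k3: at (s, t) = (0.461961, 0.038011), (ds/dtau, dt/dtau) = (-0.513169, 0.512102); Gamma_sss = -0.589762, Gamma_sst = -0.642725, Gamma_stt = 0.000000, Gamma_tss = 0.506317, Gamma_tst = 0.551787, Gamma_ttt = 0.000000; k3 = (-0.513169, 0.512102, -0.182500, 0.156678)
  k4: at (s, t) = (0.449129, 0.050811), (ds/dtau, dt/dtau) = (-0.517730, 0.516016); Gamma_sss = -0.560001, Gamma_sst = -0.631628, Gamma_stt = 0.000000, Gamma_tss = 0.456472, Gamma_tst = 0.514858, Gamma_ttt = 0.000000; k4 = (-0.517730, 0.516016, -0.187383, 0.152741)
  Y <- Y + (h/6)(k1 + 2k2 + 2k3 + k4): s = 0.4491, t = 0.0508, ds/dtau = -0.5177, dt/dtau = 0.5160


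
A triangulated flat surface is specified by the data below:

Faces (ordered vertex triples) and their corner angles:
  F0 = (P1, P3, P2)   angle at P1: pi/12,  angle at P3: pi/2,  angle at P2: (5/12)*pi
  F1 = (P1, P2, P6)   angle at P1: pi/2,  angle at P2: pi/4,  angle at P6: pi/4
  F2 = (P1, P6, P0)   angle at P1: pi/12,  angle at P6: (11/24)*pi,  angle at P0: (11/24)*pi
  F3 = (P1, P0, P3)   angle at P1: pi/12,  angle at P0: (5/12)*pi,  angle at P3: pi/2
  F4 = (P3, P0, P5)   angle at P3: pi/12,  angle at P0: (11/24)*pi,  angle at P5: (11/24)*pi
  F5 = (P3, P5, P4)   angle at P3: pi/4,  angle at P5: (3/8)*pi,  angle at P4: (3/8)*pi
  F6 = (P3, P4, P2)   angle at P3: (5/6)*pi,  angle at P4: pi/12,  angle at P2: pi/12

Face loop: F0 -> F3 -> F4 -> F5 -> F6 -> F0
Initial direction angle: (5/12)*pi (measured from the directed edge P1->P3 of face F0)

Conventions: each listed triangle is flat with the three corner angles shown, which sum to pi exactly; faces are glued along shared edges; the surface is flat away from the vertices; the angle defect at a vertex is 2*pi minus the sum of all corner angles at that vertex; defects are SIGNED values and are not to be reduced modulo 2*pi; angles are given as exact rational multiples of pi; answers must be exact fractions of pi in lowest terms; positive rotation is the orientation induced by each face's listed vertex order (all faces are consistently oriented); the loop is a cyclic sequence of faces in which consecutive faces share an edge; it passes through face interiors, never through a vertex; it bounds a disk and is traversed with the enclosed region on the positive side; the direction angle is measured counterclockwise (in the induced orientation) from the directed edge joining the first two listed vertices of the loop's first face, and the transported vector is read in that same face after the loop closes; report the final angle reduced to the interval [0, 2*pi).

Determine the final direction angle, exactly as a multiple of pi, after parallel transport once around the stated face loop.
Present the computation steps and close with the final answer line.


enclosed vertex P3: corner angles sum to (13/6)*pi, defect = 2*pi - (13/6)*pi = -pi/6
the final direction is the initial angle plus the enclosed defects, taken mod 2*pi in the induced orientation
final angle = (5/12)*pi - pi/6 = pi/4 (mod 2*pi)

Answer: final direction angle = pi/4


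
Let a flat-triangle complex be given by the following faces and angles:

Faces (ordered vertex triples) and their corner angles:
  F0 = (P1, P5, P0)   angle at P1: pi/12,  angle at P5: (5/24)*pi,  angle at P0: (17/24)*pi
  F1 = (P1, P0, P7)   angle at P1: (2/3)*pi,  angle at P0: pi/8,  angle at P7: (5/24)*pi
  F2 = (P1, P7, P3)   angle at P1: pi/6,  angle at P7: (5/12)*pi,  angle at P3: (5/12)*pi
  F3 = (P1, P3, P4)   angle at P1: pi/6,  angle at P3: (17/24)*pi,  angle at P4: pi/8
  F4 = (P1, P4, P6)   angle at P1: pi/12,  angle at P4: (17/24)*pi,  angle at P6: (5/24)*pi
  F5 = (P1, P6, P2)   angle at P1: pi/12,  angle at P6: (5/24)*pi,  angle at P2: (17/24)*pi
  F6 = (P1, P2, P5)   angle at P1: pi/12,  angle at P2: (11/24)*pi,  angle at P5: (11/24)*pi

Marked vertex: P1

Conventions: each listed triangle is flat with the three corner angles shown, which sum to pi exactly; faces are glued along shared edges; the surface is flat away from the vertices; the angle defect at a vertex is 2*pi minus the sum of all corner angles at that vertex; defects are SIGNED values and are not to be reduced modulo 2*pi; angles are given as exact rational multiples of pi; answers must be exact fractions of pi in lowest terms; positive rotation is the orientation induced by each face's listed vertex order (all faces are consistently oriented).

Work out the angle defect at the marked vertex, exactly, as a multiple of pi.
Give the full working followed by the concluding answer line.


Sum of corner angles at P1: (4/3)*pi
defect = 2*pi - (4/3)*pi

Answer: defect(P1) = (2/3)*pi


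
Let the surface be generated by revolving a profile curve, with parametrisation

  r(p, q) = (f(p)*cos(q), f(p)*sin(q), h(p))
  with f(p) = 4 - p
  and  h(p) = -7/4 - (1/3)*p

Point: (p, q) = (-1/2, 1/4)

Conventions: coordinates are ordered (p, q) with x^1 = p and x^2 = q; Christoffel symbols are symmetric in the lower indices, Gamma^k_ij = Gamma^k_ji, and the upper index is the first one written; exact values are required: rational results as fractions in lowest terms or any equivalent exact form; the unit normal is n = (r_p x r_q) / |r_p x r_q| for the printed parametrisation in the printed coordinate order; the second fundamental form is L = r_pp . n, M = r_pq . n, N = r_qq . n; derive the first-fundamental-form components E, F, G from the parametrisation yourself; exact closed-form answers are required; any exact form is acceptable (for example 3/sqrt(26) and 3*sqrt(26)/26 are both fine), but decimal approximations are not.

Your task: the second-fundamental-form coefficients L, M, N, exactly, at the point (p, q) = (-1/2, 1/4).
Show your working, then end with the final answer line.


f = 9/2, f' = -1, f'' = 0, h' = -1/3, h'' = 0
E = 10/9, F = 0, G = 81/4; answer radicand W^2 = 10/9
unnormalised second-form numerators: l = 0, m = 0, n = -3/2; L = l/sqrt(10/9), and similarly M = m/sqrt(W^2), N = n/sqrt(W^2)

Answer: L = 0, M = 0, N = -9*sqrt(10)/20


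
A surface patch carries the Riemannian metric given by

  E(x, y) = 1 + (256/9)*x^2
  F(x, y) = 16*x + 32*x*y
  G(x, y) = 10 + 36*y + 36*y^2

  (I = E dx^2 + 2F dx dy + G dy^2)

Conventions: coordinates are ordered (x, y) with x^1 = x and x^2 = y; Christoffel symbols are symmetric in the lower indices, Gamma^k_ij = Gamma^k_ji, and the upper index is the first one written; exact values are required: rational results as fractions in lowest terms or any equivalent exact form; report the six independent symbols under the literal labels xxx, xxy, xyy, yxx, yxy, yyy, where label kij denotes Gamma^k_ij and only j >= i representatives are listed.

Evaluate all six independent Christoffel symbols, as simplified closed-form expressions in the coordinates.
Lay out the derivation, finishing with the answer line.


E = 1 + (256/9)*x^2; F = 16*x + 32*x*y; G = 10 + 36*y + 36*y^2
Gamma^k_ij = (1/2) g^{kl} (d_i g_jl + d_j g_il - d_l g_ij), with g^inv = (1/(EG-F^2)) [[G, -F], [-F, E]]
first partials: E_x = (512/9)*x, E_y = 0, F_x = 16 + 32*y, F_y = 32*x, G_x = 0, G_y = 36 + 72*y
D = EG - F^2 = 10 + 36*y + 36*y^2 + (256/9)*x^2
expanded: Gamma^x_xx = (G E_x - 2F F_x + F E_y)/(2D), Gamma^x_xy = (G E_y - F G_x)/(2D), Gamma^x_yy = (2G F_y - G G_x - F G_y)/(2D), Gamma^y_xx = (2E F_x - E E_y - F E_x)/(2D), Gamma^y_xy = (E G_x - F E_y)/(2D), Gamma^y_yy = (E G_y - 2F F_y + F G_x)/(2D); substitute and cancel common factors

Answer: Gamma_xxx = 128*x/(128*x^2 + 162*y^2 + 162*y + 45), Gamma_xxy = 0, Gamma_xyy = 144*x/(128*x^2 + 162*y^2 + 162*y + 45), Gamma_yxx = (144*y + 72)/(128*x^2 + 162*y^2 + 162*y + 45), Gamma_yxy = 0, Gamma_yyy = (162*y + 81)/(128*x^2 + 162*y^2 + 162*y + 45)


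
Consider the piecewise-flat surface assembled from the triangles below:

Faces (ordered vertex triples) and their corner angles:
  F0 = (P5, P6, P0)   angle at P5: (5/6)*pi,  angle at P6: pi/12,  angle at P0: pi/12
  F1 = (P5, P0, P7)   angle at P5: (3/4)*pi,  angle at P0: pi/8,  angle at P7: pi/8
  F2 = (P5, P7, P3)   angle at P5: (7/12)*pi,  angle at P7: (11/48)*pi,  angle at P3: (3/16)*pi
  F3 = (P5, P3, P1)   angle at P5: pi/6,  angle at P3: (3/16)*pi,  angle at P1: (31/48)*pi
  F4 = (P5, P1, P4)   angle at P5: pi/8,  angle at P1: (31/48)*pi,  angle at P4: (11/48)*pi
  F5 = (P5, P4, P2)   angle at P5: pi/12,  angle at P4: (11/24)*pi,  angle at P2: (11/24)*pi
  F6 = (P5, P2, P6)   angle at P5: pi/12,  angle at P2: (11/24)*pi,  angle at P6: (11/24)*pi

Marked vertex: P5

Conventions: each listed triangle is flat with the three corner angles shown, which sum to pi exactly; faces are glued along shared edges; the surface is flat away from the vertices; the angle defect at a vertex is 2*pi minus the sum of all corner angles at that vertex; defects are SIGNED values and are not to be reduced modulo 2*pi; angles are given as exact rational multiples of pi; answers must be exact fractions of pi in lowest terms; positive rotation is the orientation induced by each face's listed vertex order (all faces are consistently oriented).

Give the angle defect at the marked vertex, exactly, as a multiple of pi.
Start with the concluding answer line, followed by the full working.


Answer: defect(P5) = (-5/8)*pi

Sum of corner angles at P5: (21/8)*pi
defect = 2*pi - (21/8)*pi


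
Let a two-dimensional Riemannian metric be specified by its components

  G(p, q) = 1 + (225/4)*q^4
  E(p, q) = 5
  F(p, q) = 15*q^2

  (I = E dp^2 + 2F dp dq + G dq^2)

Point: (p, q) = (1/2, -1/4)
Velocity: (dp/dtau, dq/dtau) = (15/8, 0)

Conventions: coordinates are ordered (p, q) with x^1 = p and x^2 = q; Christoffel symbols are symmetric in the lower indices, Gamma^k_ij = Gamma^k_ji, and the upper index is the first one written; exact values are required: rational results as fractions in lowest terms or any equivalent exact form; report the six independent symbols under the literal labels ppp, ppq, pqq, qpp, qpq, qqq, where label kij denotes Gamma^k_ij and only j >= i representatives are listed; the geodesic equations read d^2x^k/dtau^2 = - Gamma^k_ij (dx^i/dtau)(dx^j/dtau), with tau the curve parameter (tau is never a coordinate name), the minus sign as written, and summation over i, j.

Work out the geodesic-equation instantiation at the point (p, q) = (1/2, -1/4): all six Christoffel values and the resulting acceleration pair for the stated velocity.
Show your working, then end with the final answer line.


E = 5, F = 15/16, G = 1249/1024 at the point
E_p = 0, E_q = 0, F_p = 0, F_q = -15/2, G_p = 0, G_q = -225/64
EG - F^2 = 5345/1024;  g^inv = (1024/5345) * [[1249/1024, -15/16], [-15/16, 5]]
first-kind symbols [ij,l] = (1/2)(d_i g_jl + d_j g_il - d_l g_ij): [pp,p] = E_p/2 = 0, [pp,q] = F_p - E_q/2 = 0, [pq,p] = E_q/2 = 0, [pq,q] = G_p/2 = 0, [qq,p] = F_q - G_p/2 = -15/2, [qq,q] = G_q/2 = -225/128
Gamma^p_ij = (G*[ij,p] - F*[ij,q])/(EG - F^2), Gamma^q_ij = (E*[ij,q] - F*[ij,p])/(EG - F^2)
Gamma_ppp = 0, Gamma_ppq = 0, Gamma_pqq = -1536/1069, Gamma_qpp = 0, Gamma_qpq = 0, Gamma_qqq = -360/1069
d^2p/dtau^2 = -(Gamma_ppp*(15/8)^2 + 2*Gamma_ppq*(15/8)*(0) + Gamma_pqq*(0)^2) = 0
d^2q/dtau^2 = -(Gamma_qpp*(15/8)^2 + 2*Gamma_qpq*(15/8)*(0) + Gamma_qqq*(0)^2) = 0

Answer: Gamma_ppp = 0, Gamma_ppq = 0, Gamma_pqq = -1536/1069, Gamma_qpp = 0, Gamma_qpq = 0, Gamma_qqq = -360/1069; accelerations (d^2p/dtau^2, d^2q/dtau^2) = (0, 0)


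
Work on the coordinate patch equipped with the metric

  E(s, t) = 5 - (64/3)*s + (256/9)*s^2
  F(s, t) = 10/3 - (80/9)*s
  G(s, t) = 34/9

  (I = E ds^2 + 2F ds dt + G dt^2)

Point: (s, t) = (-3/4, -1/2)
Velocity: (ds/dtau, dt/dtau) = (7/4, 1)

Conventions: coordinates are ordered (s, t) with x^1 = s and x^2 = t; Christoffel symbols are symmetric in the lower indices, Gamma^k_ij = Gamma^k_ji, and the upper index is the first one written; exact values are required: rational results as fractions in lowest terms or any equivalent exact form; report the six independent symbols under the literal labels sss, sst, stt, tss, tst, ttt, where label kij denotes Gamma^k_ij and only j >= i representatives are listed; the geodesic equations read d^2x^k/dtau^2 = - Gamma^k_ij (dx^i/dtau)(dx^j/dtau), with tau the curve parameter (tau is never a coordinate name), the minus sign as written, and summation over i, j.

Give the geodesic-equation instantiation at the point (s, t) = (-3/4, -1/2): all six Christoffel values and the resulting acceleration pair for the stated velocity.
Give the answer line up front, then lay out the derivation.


Answer: Gamma_sss = -144/179, Gamma_sst = 0, Gamma_stt = 0, Gamma_tss = -40/179, Gamma_tst = 0, Gamma_ttt = 0; accelerations (d^2s/dtau^2, d^2t/dtau^2) = (441/179, 245/358)

E = 37, F = 10, G = 34/9 at the point
E_s = -64, E_t = 0, F_s = -80/9, F_t = 0, G_s = 0, G_t = 0
EG - F^2 = 358/9;  g^inv = (9/358) * [[34/9, -10], [-10, 37]]
first-kind symbols [ij,l] = (1/2)(d_i g_jl + d_j g_il - d_l g_ij): [ss,s] = E_s/2 = -32, [ss,t] = F_s - E_t/2 = -80/9, [st,s] = E_t/2 = 0, [st,t] = G_s/2 = 0, [tt,s] = F_t - G_s/2 = 0, [tt,t] = G_t/2 = 0
Gamma^s_ij = (G*[ij,s] - F*[ij,t])/(EG - F^2), Gamma^t_ij = (E*[ij,t] - F*[ij,s])/(EG - F^2)
Gamma_sss = -144/179, Gamma_sst = 0, Gamma_stt = 0, Gamma_tss = -40/179, Gamma_tst = 0, Gamma_ttt = 0
d^2s/dtau^2 = -(Gamma_sss*(7/4)^2 + 2*Gamma_sst*(7/4)*(1) + Gamma_stt*(1)^2) = 441/179
d^2t/dtau^2 = -(Gamma_tss*(7/4)^2 + 2*Gamma_tst*(7/4)*(1) + Gamma_ttt*(1)^2) = 245/358


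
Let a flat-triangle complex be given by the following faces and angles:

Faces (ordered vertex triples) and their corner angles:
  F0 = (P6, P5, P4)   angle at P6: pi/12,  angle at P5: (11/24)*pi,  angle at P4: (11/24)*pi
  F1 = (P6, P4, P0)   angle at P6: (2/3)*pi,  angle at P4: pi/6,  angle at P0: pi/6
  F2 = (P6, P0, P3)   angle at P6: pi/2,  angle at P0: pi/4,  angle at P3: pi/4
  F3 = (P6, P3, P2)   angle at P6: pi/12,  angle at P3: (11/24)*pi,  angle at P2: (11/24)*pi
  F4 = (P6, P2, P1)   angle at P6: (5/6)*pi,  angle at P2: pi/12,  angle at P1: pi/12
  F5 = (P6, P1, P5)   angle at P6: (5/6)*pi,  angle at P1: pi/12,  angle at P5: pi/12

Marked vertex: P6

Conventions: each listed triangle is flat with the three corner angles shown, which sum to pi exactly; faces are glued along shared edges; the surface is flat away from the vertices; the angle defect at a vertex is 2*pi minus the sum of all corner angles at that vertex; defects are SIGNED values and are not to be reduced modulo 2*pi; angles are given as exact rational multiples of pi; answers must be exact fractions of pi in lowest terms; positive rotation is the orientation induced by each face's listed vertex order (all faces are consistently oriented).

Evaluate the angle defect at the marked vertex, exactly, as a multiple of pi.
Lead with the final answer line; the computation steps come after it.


Answer: defect(P6) = -pi

Sum of corner angles at P6: 3*pi
defect = 2*pi - 3*pi


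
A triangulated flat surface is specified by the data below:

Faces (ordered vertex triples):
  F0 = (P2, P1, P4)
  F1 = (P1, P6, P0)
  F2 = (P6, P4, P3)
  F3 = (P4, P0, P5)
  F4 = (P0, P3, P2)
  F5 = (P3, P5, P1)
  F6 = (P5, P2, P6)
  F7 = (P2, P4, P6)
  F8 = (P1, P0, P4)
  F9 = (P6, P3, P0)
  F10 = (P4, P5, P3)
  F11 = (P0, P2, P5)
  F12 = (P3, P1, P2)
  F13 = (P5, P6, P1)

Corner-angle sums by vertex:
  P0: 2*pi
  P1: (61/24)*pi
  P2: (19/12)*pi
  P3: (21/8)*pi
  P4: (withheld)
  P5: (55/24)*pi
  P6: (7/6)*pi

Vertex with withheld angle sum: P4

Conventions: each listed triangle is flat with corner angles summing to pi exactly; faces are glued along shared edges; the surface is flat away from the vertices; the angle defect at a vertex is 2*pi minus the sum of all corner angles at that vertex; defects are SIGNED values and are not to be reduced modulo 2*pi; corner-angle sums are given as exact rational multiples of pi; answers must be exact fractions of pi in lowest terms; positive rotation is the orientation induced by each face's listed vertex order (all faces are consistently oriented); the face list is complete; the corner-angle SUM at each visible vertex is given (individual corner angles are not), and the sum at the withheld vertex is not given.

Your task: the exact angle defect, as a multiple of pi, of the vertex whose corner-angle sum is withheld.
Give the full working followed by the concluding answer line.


V = 7, E = 21, F = 14; chi = V - E + F = 0
Gauss-Bonnet: total defect = 2*pi*chi = 0; visible defects sum to (-5/24)*pi

Answer: defect(P4) = (5/24)*pi


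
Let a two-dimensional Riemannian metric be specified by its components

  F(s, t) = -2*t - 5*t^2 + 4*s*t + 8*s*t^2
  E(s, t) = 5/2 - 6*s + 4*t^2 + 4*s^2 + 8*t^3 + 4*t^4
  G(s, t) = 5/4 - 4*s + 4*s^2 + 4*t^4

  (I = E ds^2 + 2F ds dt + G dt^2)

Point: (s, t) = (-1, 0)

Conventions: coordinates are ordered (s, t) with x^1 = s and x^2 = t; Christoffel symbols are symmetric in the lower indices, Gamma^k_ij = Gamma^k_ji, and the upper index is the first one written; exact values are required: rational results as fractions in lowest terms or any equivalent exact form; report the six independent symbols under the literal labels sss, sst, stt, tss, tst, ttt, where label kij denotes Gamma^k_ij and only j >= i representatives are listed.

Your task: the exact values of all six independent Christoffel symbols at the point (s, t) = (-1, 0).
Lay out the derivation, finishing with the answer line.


E = 25/2, F = 0, G = 37/4 at the point
E_s = -14, E_t = 0, F_s = 0, F_t = -6, G_s = -12, G_t = 0
EG - F^2 = 925/8;  g^inv = (8/925) * [[37/4, 0], [0, 25/2]]
first-kind symbols [ij,l] = (1/2)(d_i g_jl + d_j g_il - d_l g_ij): [ss,s] = E_s/2 = -7, [ss,t] = F_s - E_t/2 = 0, [st,s] = E_t/2 = 0, [st,t] = G_s/2 = -6, [tt,s] = F_t - G_s/2 = 0, [tt,t] = G_t/2 = 0
Gamma^s_ij = (G*[ij,s] - F*[ij,t])/(EG - F^2), Gamma^t_ij = (E*[ij,t] - F*[ij,s])/(EG - F^2)

Answer: Gamma_sss = -14/25, Gamma_sst = 0, Gamma_stt = 0, Gamma_tss = 0, Gamma_tst = -24/37, Gamma_ttt = 0


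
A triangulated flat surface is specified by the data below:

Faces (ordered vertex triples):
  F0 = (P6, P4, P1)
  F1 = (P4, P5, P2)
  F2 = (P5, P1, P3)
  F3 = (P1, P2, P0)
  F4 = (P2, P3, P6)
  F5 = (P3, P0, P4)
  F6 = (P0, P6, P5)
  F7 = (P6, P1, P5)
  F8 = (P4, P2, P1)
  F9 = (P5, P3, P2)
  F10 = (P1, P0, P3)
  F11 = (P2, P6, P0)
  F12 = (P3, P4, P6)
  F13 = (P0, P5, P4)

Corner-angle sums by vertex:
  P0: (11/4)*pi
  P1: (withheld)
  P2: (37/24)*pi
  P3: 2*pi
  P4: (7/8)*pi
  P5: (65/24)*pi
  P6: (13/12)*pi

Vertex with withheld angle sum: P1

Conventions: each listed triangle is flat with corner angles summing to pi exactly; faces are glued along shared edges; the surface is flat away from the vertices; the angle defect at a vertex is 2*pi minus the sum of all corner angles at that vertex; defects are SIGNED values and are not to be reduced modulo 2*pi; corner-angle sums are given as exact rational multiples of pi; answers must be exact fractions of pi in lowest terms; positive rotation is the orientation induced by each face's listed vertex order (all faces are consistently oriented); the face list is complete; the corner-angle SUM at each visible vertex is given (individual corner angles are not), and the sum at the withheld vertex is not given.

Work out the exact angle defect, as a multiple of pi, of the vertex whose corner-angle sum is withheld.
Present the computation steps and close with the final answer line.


V = 7, E = 21, F = 14; chi = V - E + F = 0
Gauss-Bonnet: total defect = 2*pi*chi = 0; visible defects sum to (25/24)*pi

Answer: defect(P1) = (-25/24)*pi


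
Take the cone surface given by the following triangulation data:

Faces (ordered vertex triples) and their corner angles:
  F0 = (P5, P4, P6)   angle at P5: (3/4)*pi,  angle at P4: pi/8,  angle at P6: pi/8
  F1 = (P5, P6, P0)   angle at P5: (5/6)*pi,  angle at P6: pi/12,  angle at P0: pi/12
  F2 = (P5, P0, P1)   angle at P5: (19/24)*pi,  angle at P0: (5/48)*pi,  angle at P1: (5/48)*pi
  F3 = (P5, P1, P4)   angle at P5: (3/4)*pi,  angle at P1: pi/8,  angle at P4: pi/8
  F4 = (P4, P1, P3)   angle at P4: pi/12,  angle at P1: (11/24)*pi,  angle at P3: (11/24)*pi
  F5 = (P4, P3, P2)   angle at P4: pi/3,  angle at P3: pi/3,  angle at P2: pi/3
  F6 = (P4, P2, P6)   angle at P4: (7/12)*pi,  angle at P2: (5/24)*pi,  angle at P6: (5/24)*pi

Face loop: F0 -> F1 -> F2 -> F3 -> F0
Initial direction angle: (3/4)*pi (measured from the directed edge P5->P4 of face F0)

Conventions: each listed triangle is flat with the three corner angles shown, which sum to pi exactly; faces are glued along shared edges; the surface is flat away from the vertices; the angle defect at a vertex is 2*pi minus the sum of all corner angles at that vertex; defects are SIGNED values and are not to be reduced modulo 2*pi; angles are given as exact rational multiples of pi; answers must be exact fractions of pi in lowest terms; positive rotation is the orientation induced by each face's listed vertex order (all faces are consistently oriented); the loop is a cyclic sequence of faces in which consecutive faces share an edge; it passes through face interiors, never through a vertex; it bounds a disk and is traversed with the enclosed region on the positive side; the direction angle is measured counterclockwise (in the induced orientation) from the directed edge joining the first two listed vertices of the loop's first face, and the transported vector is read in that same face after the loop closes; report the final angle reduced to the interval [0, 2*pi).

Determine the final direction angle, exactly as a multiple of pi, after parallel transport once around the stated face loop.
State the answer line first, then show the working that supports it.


Answer: final direction angle = (13/8)*pi

enclosed vertex P5: corner angles sum to (25/8)*pi, defect = 2*pi - (25/8)*pi = (-9/8)*pi
transport around the loop rotates by the sum of enclosed defects; add to the initial angle mod 2*pi
final angle = (3/4)*pi - (9/8)*pi = (13/8)*pi (mod 2*pi)
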